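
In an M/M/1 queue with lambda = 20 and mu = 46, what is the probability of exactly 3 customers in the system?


rho = 20/46; P(n) = (1-rho)*rho^n = (1-20/46)*(20/46)^3 = 0.0465

0.0465


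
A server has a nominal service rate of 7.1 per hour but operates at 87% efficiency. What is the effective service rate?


Effective rate = mu * efficiency = 7.1 * 0.87 = 6.18 per hour

6.18 per hour


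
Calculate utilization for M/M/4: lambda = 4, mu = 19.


rho = lambda/(c*mu) = 4/(4*19) = 0.0526

0.0526


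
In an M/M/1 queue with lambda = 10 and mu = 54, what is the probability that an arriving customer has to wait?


P(wait) = rho = lambda/mu = 10/54 = 0.1852

0.1852


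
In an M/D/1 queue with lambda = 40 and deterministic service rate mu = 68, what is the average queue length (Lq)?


M/D/1: Lq = rho^2 / (2*(1-rho)) where rho = 40/68; Lq = 0.42

0.42


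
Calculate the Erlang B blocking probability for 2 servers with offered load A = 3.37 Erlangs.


B(N,A) = (A^N/N!) / sum(A^k/k!, k=0..N) with N=2, A=3.37 = 0.5651

0.5651


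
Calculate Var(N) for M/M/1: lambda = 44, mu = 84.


rho = 44/84; Var(N) = rho/(1-rho)^2 = 2.31

2.31


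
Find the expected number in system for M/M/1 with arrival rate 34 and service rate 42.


rho = 34/42; L = rho/(1-rho) = 4.25

4.25


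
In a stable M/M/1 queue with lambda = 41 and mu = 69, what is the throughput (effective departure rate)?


For a stable queue (lambda < mu), throughput = lambda = 41 per hour

41 per hour


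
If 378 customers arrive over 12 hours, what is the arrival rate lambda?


lambda = total arrivals / time = 378 / 12 = 31.5 per hour

31.5 per hour


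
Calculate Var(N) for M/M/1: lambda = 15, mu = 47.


rho = 15/47; Var(N) = rho/(1-rho)^2 = 0.69

0.69


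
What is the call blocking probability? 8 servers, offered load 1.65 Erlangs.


B(N,A) = (A^N/N!) / sum(A^k/k!, k=0..N) with N=8, A=1.65 = 0.0003

0.0003


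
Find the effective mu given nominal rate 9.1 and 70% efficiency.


Effective rate = mu * efficiency = 9.1 * 0.7 = 6.37 per hour

6.37 per hour


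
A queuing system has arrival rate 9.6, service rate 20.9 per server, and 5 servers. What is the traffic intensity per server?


rho = lambda / (c * mu) = 9.6 / (5 * 20.9) = 0.0919

0.0919


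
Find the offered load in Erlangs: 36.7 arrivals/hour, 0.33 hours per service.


Offered load a = lambda * E[S] = 36.7 * 0.33 = 12.11 Erlangs

12.11 Erlangs


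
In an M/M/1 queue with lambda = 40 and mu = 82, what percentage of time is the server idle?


Idle fraction = (1 - rho) * 100 = (1 - 40/82) * 100 = 51.2%

51.2%


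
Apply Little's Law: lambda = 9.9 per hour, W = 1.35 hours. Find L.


L = lambda * W = 9.9 * 1.35 = 13.37

13.37


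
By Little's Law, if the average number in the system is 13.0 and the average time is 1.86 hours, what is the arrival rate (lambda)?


lambda = L / W = 13.0 / 1.86 = 6.99 per hour

6.99 per hour


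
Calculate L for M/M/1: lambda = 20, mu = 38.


rho = 20/38; L = rho/(1-rho) = 1.11

1.11


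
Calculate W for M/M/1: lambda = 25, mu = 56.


W = 1/(mu - lambda) = 1/(56 - 25) = 0.0323 hours

0.0323 hours


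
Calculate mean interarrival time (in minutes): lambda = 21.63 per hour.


Mean interarrival time = 60/lambda = 60/21.63 = 2.77 minutes

2.77 minutes


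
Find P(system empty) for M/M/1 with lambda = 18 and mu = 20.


P0 = 1 - rho = 1 - 18/20 = 0.1

0.1


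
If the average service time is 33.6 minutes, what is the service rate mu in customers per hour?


mu = 60 / avg_service_time = 60 / 33.6 = 1.79 per hour

1.79 per hour


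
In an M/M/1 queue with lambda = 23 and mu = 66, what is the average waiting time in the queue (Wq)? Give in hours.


rho = 23/66; Wq = rho/(mu - lambda) = 0.0081 hours

0.0081 hours


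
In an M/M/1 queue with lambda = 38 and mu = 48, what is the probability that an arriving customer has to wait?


P(wait) = rho = lambda/mu = 38/48 = 0.7917

0.7917


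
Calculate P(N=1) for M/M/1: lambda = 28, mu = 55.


rho = 28/55; P(n) = (1-rho)*rho^n = (1-28/55)*(28/55)^1 = 0.2499

0.2499


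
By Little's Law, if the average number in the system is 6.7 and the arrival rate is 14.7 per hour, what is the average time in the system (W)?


W = L / lambda = 6.7 / 14.7 = 0.4558 hours

0.4558 hours


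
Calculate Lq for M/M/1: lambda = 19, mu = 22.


rho = 19/22; Lq = rho^2/(1-rho) = 5.47

5.47


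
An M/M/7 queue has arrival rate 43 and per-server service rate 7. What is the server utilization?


rho = lambda/(c*mu) = 43/(7*7) = 0.8776

0.8776


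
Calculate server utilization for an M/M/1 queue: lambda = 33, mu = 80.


rho = lambda/mu = 33/80 = 0.4125

0.4125


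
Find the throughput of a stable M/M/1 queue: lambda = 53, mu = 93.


For a stable queue (lambda < mu), throughput = lambda = 53 per hour

53 per hour


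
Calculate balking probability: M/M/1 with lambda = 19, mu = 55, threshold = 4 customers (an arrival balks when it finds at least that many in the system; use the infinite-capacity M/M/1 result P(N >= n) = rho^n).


P(N >= 4) = rho^4 = (19/55)^4 = 0.0142

0.0142


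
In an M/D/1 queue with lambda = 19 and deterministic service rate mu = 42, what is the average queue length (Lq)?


M/D/1: Lq = rho^2 / (2*(1-rho)) where rho = 19/42; Lq = 0.19

0.19


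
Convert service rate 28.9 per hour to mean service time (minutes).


Mean service time = 60/mu = 60/28.9 = 2.08 minutes

2.08 minutes


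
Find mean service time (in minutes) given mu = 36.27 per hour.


Mean service time = 60/mu = 60/36.27 = 1.65 minutes

1.65 minutes


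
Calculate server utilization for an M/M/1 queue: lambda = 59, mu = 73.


rho = lambda/mu = 59/73 = 0.8082

0.8082


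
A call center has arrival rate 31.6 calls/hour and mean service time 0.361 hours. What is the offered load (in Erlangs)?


Offered load a = lambda * E[S] = 31.6 * 0.361 = 11.41 Erlangs

11.41 Erlangs


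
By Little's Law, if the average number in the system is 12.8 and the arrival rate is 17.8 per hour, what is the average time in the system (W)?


W = L / lambda = 12.8 / 17.8 = 0.7191 hours

0.7191 hours


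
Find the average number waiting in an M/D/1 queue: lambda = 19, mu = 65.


M/D/1: Lq = rho^2 / (2*(1-rho)) where rho = 19/65; Lq = 0.06

0.06


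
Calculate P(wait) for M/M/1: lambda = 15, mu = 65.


P(wait) = rho = lambda/mu = 15/65 = 0.2308

0.2308


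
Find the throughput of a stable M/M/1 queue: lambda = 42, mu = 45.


For a stable queue (lambda < mu), throughput = lambda = 42 per hour

42 per hour


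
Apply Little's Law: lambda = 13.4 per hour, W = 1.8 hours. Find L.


L = lambda * W = 13.4 * 1.8 = 24.12

24.12


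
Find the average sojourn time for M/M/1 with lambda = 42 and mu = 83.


W = 1/(mu - lambda) = 1/(83 - 42) = 0.0244 hours

0.0244 hours


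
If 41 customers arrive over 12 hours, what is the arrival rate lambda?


lambda = total arrivals / time = 41 / 12 = 3.42 per hour

3.42 per hour


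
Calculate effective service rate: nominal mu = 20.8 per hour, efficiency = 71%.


Effective rate = mu * efficiency = 20.8 * 0.71 = 14.77 per hour

14.77 per hour


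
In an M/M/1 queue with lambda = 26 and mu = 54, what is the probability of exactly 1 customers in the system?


rho = 26/54; P(n) = (1-rho)*rho^n = (1-26/54)*(26/54)^1 = 0.2497

0.2497


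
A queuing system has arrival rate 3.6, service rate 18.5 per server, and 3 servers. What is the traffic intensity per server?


rho = lambda / (c * mu) = 3.6 / (3 * 18.5) = 0.0649

0.0649


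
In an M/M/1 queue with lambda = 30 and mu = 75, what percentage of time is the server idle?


Idle fraction = (1 - rho) * 100 = (1 - 30/75) * 100 = 60.0%

60.0%


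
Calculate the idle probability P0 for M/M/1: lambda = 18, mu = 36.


P0 = 1 - rho = 1 - 18/36 = 0.5

0.5


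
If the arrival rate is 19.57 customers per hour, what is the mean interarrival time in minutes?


Mean interarrival time = 60/lambda = 60/19.57 = 3.07 minutes

3.07 minutes


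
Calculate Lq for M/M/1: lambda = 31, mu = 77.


rho = 31/77; Lq = rho^2/(1-rho) = 0.27

0.27


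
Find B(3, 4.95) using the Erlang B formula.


B(N,A) = (A^N/N!) / sum(A^k/k!, k=0..N) with N=3, A=4.95 = 0.5262

0.5262


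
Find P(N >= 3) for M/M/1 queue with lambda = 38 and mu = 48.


P(N >= 3) = rho^3 = (38/48)^3 = 0.4962

0.4962


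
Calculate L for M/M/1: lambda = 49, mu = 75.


rho = 49/75; L = rho/(1-rho) = 1.88

1.88


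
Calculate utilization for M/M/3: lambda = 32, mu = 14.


rho = lambda/(c*mu) = 32/(3*14) = 0.7619

0.7619


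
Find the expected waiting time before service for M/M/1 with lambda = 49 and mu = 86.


rho = 49/86; Wq = rho/(mu - lambda) = 0.0154 hours

0.0154 hours


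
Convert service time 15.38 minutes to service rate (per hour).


mu = 60 / avg_service_time = 60 / 15.38 = 3.9 per hour

3.9 per hour


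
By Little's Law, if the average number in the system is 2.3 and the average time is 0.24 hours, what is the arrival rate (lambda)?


lambda = L / W = 2.3 / 0.24 = 9.58 per hour

9.58 per hour


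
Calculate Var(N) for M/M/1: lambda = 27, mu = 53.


rho = 27/53; Var(N) = rho/(1-rho)^2 = 2.12

2.12


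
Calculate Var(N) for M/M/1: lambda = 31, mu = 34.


rho = 31/34; Var(N) = rho/(1-rho)^2 = 117.11

117.11


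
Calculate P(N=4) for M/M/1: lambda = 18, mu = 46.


rho = 18/46; P(n) = (1-rho)*rho^n = (1-18/46)*(18/46)^4 = 0.0143

0.0143


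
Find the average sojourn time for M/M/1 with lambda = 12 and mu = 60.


W = 1/(mu - lambda) = 1/(60 - 12) = 0.0208 hours

0.0208 hours


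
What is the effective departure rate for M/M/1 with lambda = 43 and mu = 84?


For a stable queue (lambda < mu), throughput = lambda = 43 per hour

43 per hour


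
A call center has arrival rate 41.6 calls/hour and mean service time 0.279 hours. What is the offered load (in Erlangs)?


Offered load a = lambda * E[S] = 41.6 * 0.279 = 11.61 Erlangs

11.61 Erlangs


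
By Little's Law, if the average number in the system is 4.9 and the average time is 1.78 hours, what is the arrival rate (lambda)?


lambda = L / W = 4.9 / 1.78 = 2.75 per hour

2.75 per hour


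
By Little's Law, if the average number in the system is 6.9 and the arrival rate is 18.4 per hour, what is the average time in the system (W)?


W = L / lambda = 6.9 / 18.4 = 0.375 hours

0.375 hours


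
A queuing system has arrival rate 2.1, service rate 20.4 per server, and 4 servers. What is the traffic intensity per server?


rho = lambda / (c * mu) = 2.1 / (4 * 20.4) = 0.0257

0.0257


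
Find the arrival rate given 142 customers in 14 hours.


lambda = total arrivals / time = 142 / 14 = 10.14 per hour

10.14 per hour


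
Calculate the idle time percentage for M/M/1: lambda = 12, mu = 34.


Idle fraction = (1 - rho) * 100 = (1 - 12/34) * 100 = 64.7%

64.7%


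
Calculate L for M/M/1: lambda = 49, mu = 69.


rho = 49/69; L = rho/(1-rho) = 2.45

2.45


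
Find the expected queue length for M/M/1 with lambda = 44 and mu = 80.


rho = 44/80; Lq = rho^2/(1-rho) = 0.67

0.67


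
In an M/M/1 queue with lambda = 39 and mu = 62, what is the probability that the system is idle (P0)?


P0 = 1 - rho = 1 - 39/62 = 0.371

0.371


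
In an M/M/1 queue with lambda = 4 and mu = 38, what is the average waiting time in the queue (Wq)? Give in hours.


rho = 4/38; Wq = rho/(mu - lambda) = 0.0031 hours

0.0031 hours


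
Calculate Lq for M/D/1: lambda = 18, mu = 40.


M/D/1: Lq = rho^2 / (2*(1-rho)) where rho = 18/40; Lq = 0.18

0.18


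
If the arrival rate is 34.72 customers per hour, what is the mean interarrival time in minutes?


Mean interarrival time = 60/lambda = 60/34.72 = 1.73 minutes

1.73 minutes


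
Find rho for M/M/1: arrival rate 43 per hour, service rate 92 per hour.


rho = lambda/mu = 43/92 = 0.4674

0.4674


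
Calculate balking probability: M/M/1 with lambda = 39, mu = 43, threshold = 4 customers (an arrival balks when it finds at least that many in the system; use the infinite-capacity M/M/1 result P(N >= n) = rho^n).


P(N >= 4) = rho^4 = (39/43)^4 = 0.6767

0.6767


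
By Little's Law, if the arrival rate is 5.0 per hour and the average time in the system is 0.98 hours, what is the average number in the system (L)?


L = lambda * W = 5.0 * 0.98 = 4.9

4.9


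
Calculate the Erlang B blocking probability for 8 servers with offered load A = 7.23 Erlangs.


B(N,A) = (A^N/N!) / sum(A^k/k!, k=0..N) with N=8, A=7.23 = 0.192

0.192


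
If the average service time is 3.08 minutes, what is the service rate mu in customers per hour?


mu = 60 / avg_service_time = 60 / 3.08 = 19.48 per hour

19.48 per hour


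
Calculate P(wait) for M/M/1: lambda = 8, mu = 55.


P(wait) = rho = lambda/mu = 8/55 = 0.1455

0.1455


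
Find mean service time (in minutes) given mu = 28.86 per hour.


Mean service time = 60/mu = 60/28.86 = 2.08 minutes

2.08 minutes


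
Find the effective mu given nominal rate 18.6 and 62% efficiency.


Effective rate = mu * efficiency = 18.6 * 0.62 = 11.53 per hour

11.53 per hour


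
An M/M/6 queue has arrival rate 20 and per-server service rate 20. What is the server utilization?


rho = lambda/(c*mu) = 20/(6*20) = 0.1667

0.1667


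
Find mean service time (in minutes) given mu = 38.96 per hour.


Mean service time = 60/mu = 60/38.96 = 1.54 minutes

1.54 minutes


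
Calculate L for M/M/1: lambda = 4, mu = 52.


rho = 4/52; L = rho/(1-rho) = 0.08

0.08


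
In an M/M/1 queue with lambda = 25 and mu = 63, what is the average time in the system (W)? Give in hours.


W = 1/(mu - lambda) = 1/(63 - 25) = 0.0263 hours

0.0263 hours


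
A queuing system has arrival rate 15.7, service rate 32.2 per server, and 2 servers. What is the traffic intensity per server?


rho = lambda / (c * mu) = 15.7 / (2 * 32.2) = 0.2438

0.2438


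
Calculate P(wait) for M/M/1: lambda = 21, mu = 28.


P(wait) = rho = lambda/mu = 21/28 = 0.75

0.75


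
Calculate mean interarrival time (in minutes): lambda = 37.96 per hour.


Mean interarrival time = 60/lambda = 60/37.96 = 1.58 minutes

1.58 minutes


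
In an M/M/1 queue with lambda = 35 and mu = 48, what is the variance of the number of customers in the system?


rho = 35/48; Var(N) = rho/(1-rho)^2 = 9.94

9.94


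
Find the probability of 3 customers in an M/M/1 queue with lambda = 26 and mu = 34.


rho = 26/34; P(n) = (1-rho)*rho^n = (1-26/34)*(26/34)^3 = 0.1052

0.1052


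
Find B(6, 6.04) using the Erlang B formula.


B(N,A) = (A^N/N!) / sum(A^k/k!, k=0..N) with N=6, A=6.04 = 0.2677

0.2677


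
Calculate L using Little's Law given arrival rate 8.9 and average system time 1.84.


L = lambda * W = 8.9 * 1.84 = 16.38

16.38


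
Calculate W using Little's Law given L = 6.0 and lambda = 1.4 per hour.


W = L / lambda = 6.0 / 1.4 = 4.2857 hours

4.2857 hours


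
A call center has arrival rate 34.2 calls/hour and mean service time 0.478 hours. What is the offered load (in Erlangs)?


Offered load a = lambda * E[S] = 34.2 * 0.478 = 16.35 Erlangs

16.35 Erlangs


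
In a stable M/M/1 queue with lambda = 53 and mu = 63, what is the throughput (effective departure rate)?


For a stable queue (lambda < mu), throughput = lambda = 53 per hour

53 per hour


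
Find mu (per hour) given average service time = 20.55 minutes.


mu = 60 / avg_service_time = 60 / 20.55 = 2.92 per hour

2.92 per hour


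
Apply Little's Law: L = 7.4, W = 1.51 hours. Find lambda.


lambda = L / W = 7.4 / 1.51 = 4.9 per hour

4.9 per hour


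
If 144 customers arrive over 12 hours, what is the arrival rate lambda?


lambda = total arrivals / time = 144 / 12 = 12.0 per hour

12.0 per hour


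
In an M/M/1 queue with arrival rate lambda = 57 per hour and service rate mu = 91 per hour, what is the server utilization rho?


rho = lambda/mu = 57/91 = 0.6264

0.6264


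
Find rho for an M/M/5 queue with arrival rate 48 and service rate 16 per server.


rho = lambda/(c*mu) = 48/(5*16) = 0.6

0.6


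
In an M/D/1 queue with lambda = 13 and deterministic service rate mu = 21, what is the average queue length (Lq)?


M/D/1: Lq = rho^2 / (2*(1-rho)) where rho = 13/21; Lq = 0.5

0.5


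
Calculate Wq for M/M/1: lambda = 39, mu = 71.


rho = 39/71; Wq = rho/(mu - lambda) = 0.0172 hours

0.0172 hours


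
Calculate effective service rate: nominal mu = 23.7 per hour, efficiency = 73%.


Effective rate = mu * efficiency = 23.7 * 0.73 = 17.3 per hour

17.3 per hour


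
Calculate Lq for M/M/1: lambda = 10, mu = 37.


rho = 10/37; Lq = rho^2/(1-rho) = 0.1

0.1


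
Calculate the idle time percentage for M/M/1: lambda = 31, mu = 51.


Idle fraction = (1 - rho) * 100 = (1 - 31/51) * 100 = 39.2%

39.2%


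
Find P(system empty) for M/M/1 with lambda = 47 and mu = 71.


P0 = 1 - rho = 1 - 47/71 = 0.338

0.338


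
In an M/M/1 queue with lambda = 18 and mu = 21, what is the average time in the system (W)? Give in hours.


W = 1/(mu - lambda) = 1/(21 - 18) = 0.3333 hours

0.3333 hours


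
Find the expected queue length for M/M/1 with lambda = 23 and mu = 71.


rho = 23/71; Lq = rho^2/(1-rho) = 0.16

0.16


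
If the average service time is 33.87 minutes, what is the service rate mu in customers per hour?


mu = 60 / avg_service_time = 60 / 33.87 = 1.77 per hour

1.77 per hour


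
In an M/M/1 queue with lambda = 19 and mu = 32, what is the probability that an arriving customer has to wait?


P(wait) = rho = lambda/mu = 19/32 = 0.5938

0.5938


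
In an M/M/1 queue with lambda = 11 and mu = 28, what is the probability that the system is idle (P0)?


P0 = 1 - rho = 1 - 11/28 = 0.6071

0.6071


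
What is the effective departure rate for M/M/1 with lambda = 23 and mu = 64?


For a stable queue (lambda < mu), throughput = lambda = 23 per hour

23 per hour


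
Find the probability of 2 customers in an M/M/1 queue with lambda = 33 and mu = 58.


rho = 33/58; P(n) = (1-rho)*rho^n = (1-33/58)*(33/58)^2 = 0.1395

0.1395


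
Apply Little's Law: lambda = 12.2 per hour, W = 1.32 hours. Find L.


L = lambda * W = 12.2 * 1.32 = 16.1

16.1


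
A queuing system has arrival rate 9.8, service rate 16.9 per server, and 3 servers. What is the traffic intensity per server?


rho = lambda / (c * mu) = 9.8 / (3 * 16.9) = 0.1933

0.1933


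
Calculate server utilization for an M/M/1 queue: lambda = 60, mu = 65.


rho = lambda/mu = 60/65 = 0.9231

0.9231


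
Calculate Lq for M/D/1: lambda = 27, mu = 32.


M/D/1: Lq = rho^2 / (2*(1-rho)) where rho = 27/32; Lq = 2.28

2.28


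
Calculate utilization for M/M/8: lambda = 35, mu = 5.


rho = lambda/(c*mu) = 35/(8*5) = 0.875

0.875


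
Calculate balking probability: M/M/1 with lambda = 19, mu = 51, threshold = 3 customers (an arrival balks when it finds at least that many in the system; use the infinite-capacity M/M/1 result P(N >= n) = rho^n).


P(N >= 3) = rho^3 = (19/51)^3 = 0.0517

0.0517


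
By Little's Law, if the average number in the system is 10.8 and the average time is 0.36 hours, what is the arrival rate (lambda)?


lambda = L / W = 10.8 / 0.36 = 30.0 per hour

30.0 per hour


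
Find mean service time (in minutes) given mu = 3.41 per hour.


Mean service time = 60/mu = 60/3.41 = 17.6 minutes

17.6 minutes


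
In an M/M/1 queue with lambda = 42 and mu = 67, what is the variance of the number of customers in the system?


rho = 42/67; Var(N) = rho/(1-rho)^2 = 4.5

4.5


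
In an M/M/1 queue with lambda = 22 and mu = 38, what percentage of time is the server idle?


Idle fraction = (1 - rho) * 100 = (1 - 22/38) * 100 = 42.1%

42.1%


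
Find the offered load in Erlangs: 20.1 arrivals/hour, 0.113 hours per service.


Offered load a = lambda * E[S] = 20.1 * 0.113 = 2.27 Erlangs

2.27 Erlangs


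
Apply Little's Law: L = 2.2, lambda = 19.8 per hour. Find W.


W = L / lambda = 2.2 / 19.8 = 0.1111 hours

0.1111 hours


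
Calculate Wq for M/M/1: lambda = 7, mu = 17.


rho = 7/17; Wq = rho/(mu - lambda) = 0.0412 hours

0.0412 hours


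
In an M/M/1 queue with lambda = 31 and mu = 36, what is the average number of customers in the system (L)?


rho = 31/36; L = rho/(1-rho) = 6.2

6.2


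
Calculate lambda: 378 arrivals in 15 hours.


lambda = total arrivals / time = 378 / 15 = 25.2 per hour

25.2 per hour


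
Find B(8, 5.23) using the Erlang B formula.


B(N,A) = (A^N/N!) / sum(A^k/k!, k=0..N) with N=8, A=5.23 = 0.0812

0.0812


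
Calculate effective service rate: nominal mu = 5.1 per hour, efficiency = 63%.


Effective rate = mu * efficiency = 5.1 * 0.63 = 3.21 per hour

3.21 per hour


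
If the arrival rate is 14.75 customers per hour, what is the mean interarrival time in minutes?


Mean interarrival time = 60/lambda = 60/14.75 = 4.07 minutes

4.07 minutes


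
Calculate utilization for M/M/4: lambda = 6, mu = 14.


rho = lambda/(c*mu) = 6/(4*14) = 0.1071

0.1071


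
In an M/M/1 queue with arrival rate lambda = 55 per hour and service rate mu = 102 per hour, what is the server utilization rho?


rho = lambda/mu = 55/102 = 0.5392

0.5392


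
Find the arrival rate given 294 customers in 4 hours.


lambda = total arrivals / time = 294 / 4 = 73.5 per hour

73.5 per hour


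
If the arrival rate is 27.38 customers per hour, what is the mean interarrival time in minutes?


Mean interarrival time = 60/lambda = 60/27.38 = 2.19 minutes

2.19 minutes


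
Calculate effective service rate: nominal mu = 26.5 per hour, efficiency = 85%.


Effective rate = mu * efficiency = 26.5 * 0.85 = 22.53 per hour

22.53 per hour


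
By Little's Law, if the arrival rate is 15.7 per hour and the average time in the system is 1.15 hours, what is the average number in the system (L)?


L = lambda * W = 15.7 * 1.15 = 18.06

18.06


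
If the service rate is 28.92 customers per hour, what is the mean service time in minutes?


Mean service time = 60/mu = 60/28.92 = 2.07 minutes

2.07 minutes


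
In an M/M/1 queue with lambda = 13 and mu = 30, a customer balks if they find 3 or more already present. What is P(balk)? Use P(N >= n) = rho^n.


P(N >= 3) = rho^3 = (13/30)^3 = 0.0814

0.0814


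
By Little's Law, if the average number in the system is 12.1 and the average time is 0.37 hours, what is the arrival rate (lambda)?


lambda = L / W = 12.1 / 0.37 = 32.7 per hour

32.7 per hour


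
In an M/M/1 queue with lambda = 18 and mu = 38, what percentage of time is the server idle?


Idle fraction = (1 - rho) * 100 = (1 - 18/38) * 100 = 52.6%

52.6%


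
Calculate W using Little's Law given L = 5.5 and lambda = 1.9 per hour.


W = L / lambda = 5.5 / 1.9 = 2.8947 hours

2.8947 hours


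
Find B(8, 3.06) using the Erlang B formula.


B(N,A) = (A^N/N!) / sum(A^k/k!, k=0..N) with N=8, A=3.06 = 0.009

0.009


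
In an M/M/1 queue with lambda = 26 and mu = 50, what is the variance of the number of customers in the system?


rho = 26/50; Var(N) = rho/(1-rho)^2 = 2.26

2.26


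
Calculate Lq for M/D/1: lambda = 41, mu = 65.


M/D/1: Lq = rho^2 / (2*(1-rho)) where rho = 41/65; Lq = 0.54

0.54


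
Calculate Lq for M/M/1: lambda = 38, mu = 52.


rho = 38/52; Lq = rho^2/(1-rho) = 1.98

1.98


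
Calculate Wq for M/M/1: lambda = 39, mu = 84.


rho = 39/84; Wq = rho/(mu - lambda) = 0.0103 hours

0.0103 hours


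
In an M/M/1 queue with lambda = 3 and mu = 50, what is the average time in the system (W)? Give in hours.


W = 1/(mu - lambda) = 1/(50 - 3) = 0.0213 hours

0.0213 hours


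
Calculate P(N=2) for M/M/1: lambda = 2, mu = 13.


rho = 2/13; P(n) = (1-rho)*rho^n = (1-2/13)*(2/13)^2 = 0.02

0.02


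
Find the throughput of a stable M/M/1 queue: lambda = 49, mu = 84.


For a stable queue (lambda < mu), throughput = lambda = 49 per hour

49 per hour


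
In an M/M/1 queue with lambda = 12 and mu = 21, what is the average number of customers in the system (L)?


rho = 12/21; L = rho/(1-rho) = 1.33

1.33


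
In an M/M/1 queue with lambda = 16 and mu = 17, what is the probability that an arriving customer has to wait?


P(wait) = rho = lambda/mu = 16/17 = 0.9412

0.9412


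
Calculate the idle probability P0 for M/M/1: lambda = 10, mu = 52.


P0 = 1 - rho = 1 - 10/52 = 0.8077

0.8077


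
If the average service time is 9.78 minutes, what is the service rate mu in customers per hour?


mu = 60 / avg_service_time = 60 / 9.78 = 6.13 per hour

6.13 per hour


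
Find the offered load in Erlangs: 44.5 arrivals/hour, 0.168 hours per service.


Offered load a = lambda * E[S] = 44.5 * 0.168 = 7.48 Erlangs

7.48 Erlangs


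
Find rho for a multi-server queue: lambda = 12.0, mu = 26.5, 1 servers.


rho = lambda / (c * mu) = 12.0 / (1 * 26.5) = 0.4528

0.4528


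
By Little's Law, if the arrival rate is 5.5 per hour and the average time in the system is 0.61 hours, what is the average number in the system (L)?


L = lambda * W = 5.5 * 0.61 = 3.36

3.36


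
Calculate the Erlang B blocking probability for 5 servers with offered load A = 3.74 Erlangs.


B(N,A) = (A^N/N!) / sum(A^k/k!, k=0..N) with N=5, A=3.74 = 0.1757

0.1757


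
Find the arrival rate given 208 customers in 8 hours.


lambda = total arrivals / time = 208 / 8 = 26.0 per hour

26.0 per hour


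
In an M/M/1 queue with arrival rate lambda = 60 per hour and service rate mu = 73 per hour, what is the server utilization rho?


rho = lambda/mu = 60/73 = 0.8219

0.8219


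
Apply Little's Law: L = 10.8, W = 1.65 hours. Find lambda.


lambda = L / W = 10.8 / 1.65 = 6.55 per hour

6.55 per hour


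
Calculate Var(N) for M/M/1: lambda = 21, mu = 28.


rho = 21/28; Var(N) = rho/(1-rho)^2 = 12.0

12.0


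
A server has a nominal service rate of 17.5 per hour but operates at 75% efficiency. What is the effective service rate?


Effective rate = mu * efficiency = 17.5 * 0.75 = 13.13 per hour

13.13 per hour


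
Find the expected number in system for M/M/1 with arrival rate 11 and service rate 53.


rho = 11/53; L = rho/(1-rho) = 0.26

0.26


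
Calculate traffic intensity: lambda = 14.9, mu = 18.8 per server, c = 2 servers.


rho = lambda / (c * mu) = 14.9 / (2 * 18.8) = 0.3963

0.3963


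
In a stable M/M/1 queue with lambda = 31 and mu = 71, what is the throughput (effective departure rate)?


For a stable queue (lambda < mu), throughput = lambda = 31 per hour

31 per hour


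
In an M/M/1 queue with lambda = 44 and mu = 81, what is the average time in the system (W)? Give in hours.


W = 1/(mu - lambda) = 1/(81 - 44) = 0.027 hours

0.027 hours


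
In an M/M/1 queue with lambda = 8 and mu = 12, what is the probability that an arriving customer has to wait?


P(wait) = rho = lambda/mu = 8/12 = 0.6667

0.6667


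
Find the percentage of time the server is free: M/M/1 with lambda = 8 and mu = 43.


Idle fraction = (1 - rho) * 100 = (1 - 8/43) * 100 = 81.4%

81.4%


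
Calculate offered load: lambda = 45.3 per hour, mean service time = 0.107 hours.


Offered load a = lambda * E[S] = 45.3 * 0.107 = 4.85 Erlangs

4.85 Erlangs


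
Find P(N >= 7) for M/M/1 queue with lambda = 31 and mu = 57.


P(N >= 7) = rho^7 = (31/57)^7 = 0.0141

0.0141


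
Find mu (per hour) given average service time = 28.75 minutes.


mu = 60 / avg_service_time = 60 / 28.75 = 2.09 per hour

2.09 per hour


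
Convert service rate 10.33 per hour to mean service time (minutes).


Mean service time = 60/mu = 60/10.33 = 5.81 minutes

5.81 minutes


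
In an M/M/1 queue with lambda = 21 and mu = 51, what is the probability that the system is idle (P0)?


P0 = 1 - rho = 1 - 21/51 = 0.5882

0.5882


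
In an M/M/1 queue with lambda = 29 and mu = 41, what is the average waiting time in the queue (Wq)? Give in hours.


rho = 29/41; Wq = rho/(mu - lambda) = 0.0589 hours

0.0589 hours


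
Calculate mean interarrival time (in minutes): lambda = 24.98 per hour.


Mean interarrival time = 60/lambda = 60/24.98 = 2.4 minutes

2.4 minutes


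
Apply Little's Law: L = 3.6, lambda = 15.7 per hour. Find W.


W = L / lambda = 3.6 / 15.7 = 0.2293 hours

0.2293 hours


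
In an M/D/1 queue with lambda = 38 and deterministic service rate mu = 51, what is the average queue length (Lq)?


M/D/1: Lq = rho^2 / (2*(1-rho)) where rho = 38/51; Lq = 1.09

1.09


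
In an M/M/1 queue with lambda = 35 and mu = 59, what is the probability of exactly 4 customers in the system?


rho = 35/59; P(n) = (1-rho)*rho^n = (1-35/59)*(35/59)^4 = 0.0504

0.0504


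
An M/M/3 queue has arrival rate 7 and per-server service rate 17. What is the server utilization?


rho = lambda/(c*mu) = 7/(3*17) = 0.1373

0.1373


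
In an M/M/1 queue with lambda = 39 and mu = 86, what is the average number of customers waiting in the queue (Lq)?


rho = 39/86; Lq = rho^2/(1-rho) = 0.38

0.38


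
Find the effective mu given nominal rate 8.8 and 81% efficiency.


Effective rate = mu * efficiency = 8.8 * 0.81 = 7.13 per hour

7.13 per hour


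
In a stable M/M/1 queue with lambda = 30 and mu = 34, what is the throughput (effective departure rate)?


For a stable queue (lambda < mu), throughput = lambda = 30 per hour

30 per hour


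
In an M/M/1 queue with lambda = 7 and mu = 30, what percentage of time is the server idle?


Idle fraction = (1 - rho) * 100 = (1 - 7/30) * 100 = 76.7%

76.7%


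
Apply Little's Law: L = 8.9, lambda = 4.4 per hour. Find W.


W = L / lambda = 8.9 / 4.4 = 2.0227 hours

2.0227 hours


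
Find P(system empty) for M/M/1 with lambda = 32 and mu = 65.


P0 = 1 - rho = 1 - 32/65 = 0.5077

0.5077


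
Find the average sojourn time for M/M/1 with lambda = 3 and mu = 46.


W = 1/(mu - lambda) = 1/(46 - 3) = 0.0233 hours

0.0233 hours


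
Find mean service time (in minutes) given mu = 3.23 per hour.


Mean service time = 60/mu = 60/3.23 = 18.58 minutes

18.58 minutes


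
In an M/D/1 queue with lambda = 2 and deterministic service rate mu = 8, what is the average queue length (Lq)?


M/D/1: Lq = rho^2 / (2*(1-rho)) where rho = 2/8; Lq = 0.04

0.04


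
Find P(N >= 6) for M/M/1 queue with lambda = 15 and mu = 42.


P(N >= 6) = rho^6 = (15/42)^6 = 0.0021

0.0021


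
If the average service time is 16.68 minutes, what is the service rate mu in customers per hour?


mu = 60 / avg_service_time = 60 / 16.68 = 3.6 per hour

3.6 per hour


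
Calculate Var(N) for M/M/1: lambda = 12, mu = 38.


rho = 12/38; Var(N) = rho/(1-rho)^2 = 0.67

0.67


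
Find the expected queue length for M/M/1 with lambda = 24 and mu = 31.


rho = 24/31; Lq = rho^2/(1-rho) = 2.65

2.65


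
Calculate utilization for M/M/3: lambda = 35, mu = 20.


rho = lambda/(c*mu) = 35/(3*20) = 0.5833

0.5833


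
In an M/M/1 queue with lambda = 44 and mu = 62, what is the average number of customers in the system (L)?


rho = 44/62; L = rho/(1-rho) = 2.44

2.44


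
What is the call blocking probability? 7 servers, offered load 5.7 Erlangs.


B(N,A) = (A^N/N!) / sum(A^k/k!, k=0..N) with N=7, A=5.7 = 0.1655

0.1655


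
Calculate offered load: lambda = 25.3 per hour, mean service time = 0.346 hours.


Offered load a = lambda * E[S] = 25.3 * 0.346 = 8.75 Erlangs

8.75 Erlangs


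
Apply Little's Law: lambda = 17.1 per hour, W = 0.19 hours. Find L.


L = lambda * W = 17.1 * 0.19 = 3.25

3.25


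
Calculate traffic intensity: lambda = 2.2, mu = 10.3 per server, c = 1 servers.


rho = lambda / (c * mu) = 2.2 / (1 * 10.3) = 0.2136

0.2136


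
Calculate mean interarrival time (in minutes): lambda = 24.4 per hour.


Mean interarrival time = 60/lambda = 60/24.4 = 2.46 minutes

2.46 minutes


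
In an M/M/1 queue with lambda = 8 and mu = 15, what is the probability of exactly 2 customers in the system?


rho = 8/15; P(n) = (1-rho)*rho^n = (1-8/15)*(8/15)^2 = 0.1327

0.1327


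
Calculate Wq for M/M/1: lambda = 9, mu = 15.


rho = 9/15; Wq = rho/(mu - lambda) = 0.1 hours

0.1 hours


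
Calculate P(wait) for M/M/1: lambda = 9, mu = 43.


P(wait) = rho = lambda/mu = 9/43 = 0.2093

0.2093


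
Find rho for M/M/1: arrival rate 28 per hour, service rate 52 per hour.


rho = lambda/mu = 28/52 = 0.5385

0.5385


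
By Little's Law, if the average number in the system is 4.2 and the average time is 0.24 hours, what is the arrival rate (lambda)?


lambda = L / W = 4.2 / 0.24 = 17.5 per hour

17.5 per hour


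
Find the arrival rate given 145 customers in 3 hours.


lambda = total arrivals / time = 145 / 3 = 48.33 per hour

48.33 per hour


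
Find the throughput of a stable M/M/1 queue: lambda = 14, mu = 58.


For a stable queue (lambda < mu), throughput = lambda = 14 per hour

14 per hour


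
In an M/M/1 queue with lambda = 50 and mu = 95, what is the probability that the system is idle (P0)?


P0 = 1 - rho = 1 - 50/95 = 0.4737

0.4737


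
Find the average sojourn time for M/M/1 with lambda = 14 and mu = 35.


W = 1/(mu - lambda) = 1/(35 - 14) = 0.0476 hours

0.0476 hours


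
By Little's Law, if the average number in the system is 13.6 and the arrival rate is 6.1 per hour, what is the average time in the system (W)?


W = L / lambda = 13.6 / 6.1 = 2.2295 hours

2.2295 hours


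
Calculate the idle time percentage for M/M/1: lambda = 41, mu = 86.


Idle fraction = (1 - rho) * 100 = (1 - 41/86) * 100 = 52.3%

52.3%


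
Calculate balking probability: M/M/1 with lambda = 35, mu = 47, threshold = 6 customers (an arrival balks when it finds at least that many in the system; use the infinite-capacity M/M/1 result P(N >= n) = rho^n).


P(N >= 6) = rho^6 = (35/47)^6 = 0.1705

0.1705


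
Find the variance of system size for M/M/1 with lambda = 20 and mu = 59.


rho = 20/59; Var(N) = rho/(1-rho)^2 = 0.78

0.78


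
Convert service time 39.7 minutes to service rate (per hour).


mu = 60 / avg_service_time = 60 / 39.7 = 1.51 per hour

1.51 per hour


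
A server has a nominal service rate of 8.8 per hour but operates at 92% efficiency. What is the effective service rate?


Effective rate = mu * efficiency = 8.8 * 0.92 = 8.1 per hour

8.1 per hour


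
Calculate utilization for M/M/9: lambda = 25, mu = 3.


rho = lambda/(c*mu) = 25/(9*3) = 0.9259

0.9259


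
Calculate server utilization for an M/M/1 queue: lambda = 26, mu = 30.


rho = lambda/mu = 26/30 = 0.8667

0.8667


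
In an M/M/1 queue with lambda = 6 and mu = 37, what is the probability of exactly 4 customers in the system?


rho = 6/37; P(n) = (1-rho)*rho^n = (1-6/37)*(6/37)^4 = 0.0006

0.0006


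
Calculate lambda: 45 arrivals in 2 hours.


lambda = total arrivals / time = 45 / 2 = 22.5 per hour

22.5 per hour


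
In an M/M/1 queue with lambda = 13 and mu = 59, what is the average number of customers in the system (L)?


rho = 13/59; L = rho/(1-rho) = 0.28

0.28


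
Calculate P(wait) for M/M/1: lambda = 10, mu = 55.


P(wait) = rho = lambda/mu = 10/55 = 0.1818

0.1818


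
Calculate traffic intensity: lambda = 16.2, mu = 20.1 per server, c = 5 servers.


rho = lambda / (c * mu) = 16.2 / (5 * 20.1) = 0.1612

0.1612


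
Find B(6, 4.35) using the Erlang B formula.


B(N,A) = (A^N/N!) / sum(A^k/k!, k=0..N) with N=6, A=4.35 = 0.1429

0.1429


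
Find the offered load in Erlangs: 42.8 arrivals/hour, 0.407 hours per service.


Offered load a = lambda * E[S] = 42.8 * 0.407 = 17.42 Erlangs

17.42 Erlangs


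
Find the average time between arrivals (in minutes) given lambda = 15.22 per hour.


Mean interarrival time = 60/lambda = 60/15.22 = 3.94 minutes

3.94 minutes


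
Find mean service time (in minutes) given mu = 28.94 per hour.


Mean service time = 60/mu = 60/28.94 = 2.07 minutes

2.07 minutes


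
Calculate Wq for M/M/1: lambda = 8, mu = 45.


rho = 8/45; Wq = rho/(mu - lambda) = 0.0048 hours

0.0048 hours


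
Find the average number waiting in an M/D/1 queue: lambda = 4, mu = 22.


M/D/1: Lq = rho^2 / (2*(1-rho)) where rho = 4/22; Lq = 0.02

0.02


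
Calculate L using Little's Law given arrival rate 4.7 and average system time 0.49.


L = lambda * W = 4.7 * 0.49 = 2.3

2.3


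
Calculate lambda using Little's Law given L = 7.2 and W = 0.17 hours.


lambda = L / W = 7.2 / 0.17 = 42.35 per hour

42.35 per hour


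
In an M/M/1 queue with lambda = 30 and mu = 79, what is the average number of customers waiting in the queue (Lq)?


rho = 30/79; Lq = rho^2/(1-rho) = 0.23

0.23


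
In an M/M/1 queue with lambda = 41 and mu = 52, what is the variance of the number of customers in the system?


rho = 41/52; Var(N) = rho/(1-rho)^2 = 17.62

17.62


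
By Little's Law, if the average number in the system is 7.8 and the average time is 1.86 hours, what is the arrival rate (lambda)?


lambda = L / W = 7.8 / 1.86 = 4.19 per hour

4.19 per hour


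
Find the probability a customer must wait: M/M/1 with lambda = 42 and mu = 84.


P(wait) = rho = lambda/mu = 42/84 = 0.5

0.5


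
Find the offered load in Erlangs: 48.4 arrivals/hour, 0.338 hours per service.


Offered load a = lambda * E[S] = 48.4 * 0.338 = 16.36 Erlangs

16.36 Erlangs


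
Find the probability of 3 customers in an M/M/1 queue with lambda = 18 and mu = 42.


rho = 18/42; P(n) = (1-rho)*rho^n = (1-18/42)*(18/42)^3 = 0.045

0.045


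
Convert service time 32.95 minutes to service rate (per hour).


mu = 60 / avg_service_time = 60 / 32.95 = 1.82 per hour

1.82 per hour


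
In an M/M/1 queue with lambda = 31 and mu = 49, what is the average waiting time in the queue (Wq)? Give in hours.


rho = 31/49; Wq = rho/(mu - lambda) = 0.0351 hours

0.0351 hours


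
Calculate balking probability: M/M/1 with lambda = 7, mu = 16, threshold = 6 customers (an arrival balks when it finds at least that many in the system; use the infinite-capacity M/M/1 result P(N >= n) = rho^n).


P(N >= 6) = rho^6 = (7/16)^6 = 0.007

0.007


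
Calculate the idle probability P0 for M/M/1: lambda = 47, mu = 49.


P0 = 1 - rho = 1 - 47/49 = 0.0408

0.0408


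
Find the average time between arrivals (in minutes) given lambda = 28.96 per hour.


Mean interarrival time = 60/lambda = 60/28.96 = 2.07 minutes

2.07 minutes


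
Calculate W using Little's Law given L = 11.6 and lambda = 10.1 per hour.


W = L / lambda = 11.6 / 10.1 = 1.1485 hours

1.1485 hours


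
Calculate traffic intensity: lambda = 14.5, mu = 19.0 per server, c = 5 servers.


rho = lambda / (c * mu) = 14.5 / (5 * 19.0) = 0.1526

0.1526


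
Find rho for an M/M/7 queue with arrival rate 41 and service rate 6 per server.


rho = lambda/(c*mu) = 41/(7*6) = 0.9762

0.9762


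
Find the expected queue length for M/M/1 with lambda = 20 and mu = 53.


rho = 20/53; Lq = rho^2/(1-rho) = 0.23

0.23


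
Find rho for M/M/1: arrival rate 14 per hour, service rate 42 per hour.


rho = lambda/mu = 14/42 = 0.3333

0.3333
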